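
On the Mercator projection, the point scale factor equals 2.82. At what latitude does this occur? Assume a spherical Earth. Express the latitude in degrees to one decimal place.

69.2°

Mercator scale is k = sec φ = 1/cos φ.
1/cos φ = 2.82  ⇒  cos φ = 0.3546  ⇒  φ = arccos(0.3546) ≈ 69.2°.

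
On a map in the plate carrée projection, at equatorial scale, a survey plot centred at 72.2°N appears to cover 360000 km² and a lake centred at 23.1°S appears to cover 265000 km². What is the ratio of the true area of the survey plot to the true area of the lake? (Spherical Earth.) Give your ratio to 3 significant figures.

Plate carrée has h = 1 and k = sec φ, giving areal scale sec φ; true area = (apparent area) · cos φ.
True area of survey plot: 360000 × cos(72.2°) = 360000 × 0.3057 = 110100 km².
True area of lake: 265000 × cos(23.1°) = 265000 × 0.9198 = 243800 km².
Ratio = 110100 / 243800 ≈ 0.451.

0.451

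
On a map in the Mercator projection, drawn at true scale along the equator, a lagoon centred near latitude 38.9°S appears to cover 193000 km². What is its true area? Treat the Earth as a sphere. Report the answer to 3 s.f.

117000 km²

The Mercator projection is conformal; its linear scale factor is the same in every direction and equals sec φ = 1/cos φ.
Areal scale = k² = sec²φ = 1/cos²(38.9°) = 1/0.7782² = 1.651.
True area = apparent / (areal scale) = 193000 / 1.651 ≈ 117000 km².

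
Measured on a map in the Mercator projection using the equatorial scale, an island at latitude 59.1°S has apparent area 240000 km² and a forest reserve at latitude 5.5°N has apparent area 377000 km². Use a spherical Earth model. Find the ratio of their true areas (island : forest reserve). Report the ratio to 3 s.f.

0.169

Since Mercator area scale is 1/cos²φ, the true area equals the apparent area multiplied by cos²φ.
True area of island: 240000 × cos²(59.1°) = 240000 × 0.2637 = 63290 km².
True area of forest reserve: 377000 × cos²(5.5°) = 377000 × 0.9908 = 373500 km².
Ratio = 63290 / 373500 ≈ 0.169.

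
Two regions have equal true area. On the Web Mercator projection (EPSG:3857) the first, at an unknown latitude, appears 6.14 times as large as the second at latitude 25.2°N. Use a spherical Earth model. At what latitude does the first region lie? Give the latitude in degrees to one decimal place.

On Mercator, (apparent₁)/(apparent₂) = sec²φ₁ / sec²φ₂ when true areas are equal.
cos²φ₂ / cos²φ₁ = 6.14  ⇒  cos φ₁ = cos 25.2° / √6.14 = 0.9048/2.478 = 0.3652.
φ₁ = arccos(0.3652) ≈ 68.6°.

68.6°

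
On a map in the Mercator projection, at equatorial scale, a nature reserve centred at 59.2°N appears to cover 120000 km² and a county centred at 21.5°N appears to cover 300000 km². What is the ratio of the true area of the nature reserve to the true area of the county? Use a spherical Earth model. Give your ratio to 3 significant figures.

0.121

On Mercator the areal scale is sec²φ, so true area = apparent × cos²φ.
True area of nature reserve: 120000 × cos²(59.2°) = 120000 × 0.2622 = 31460 km².
True area of county: 300000 × cos²(21.5°) = 300000 × 0.8657 = 259700 km².
Ratio = 31460 / 259700 ≈ 0.121.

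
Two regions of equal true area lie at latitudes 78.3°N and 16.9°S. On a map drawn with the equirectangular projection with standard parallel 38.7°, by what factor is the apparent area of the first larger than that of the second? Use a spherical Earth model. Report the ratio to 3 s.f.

4.72

With standard parallel φ₀ = 38.7°, the equirectangular projection gives x = Rλ cos φ₀, y = Rφ, so h = 1 and k = cos 38.7° / cos φ.
Areal scale at 78.3°: h·k = 1.000 × 3.849 = 3.849.
Areal scale at 16.9°: h·k = 1.000 × 0.8157 = 0.8157.
Ratio = 3.849/0.8157 ≈ 4.72.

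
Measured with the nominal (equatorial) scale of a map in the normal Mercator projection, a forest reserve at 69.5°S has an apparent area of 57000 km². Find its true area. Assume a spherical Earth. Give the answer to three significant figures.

Mercator is conformal, so the point scale is isotropic: h = k = sec φ = 1/cos φ.
Areal scale = k² = sec²φ = 1/cos²(69.5°) = 1/0.3502² = 8.154.
True area = apparent / (areal scale) = 57000 / 8.154 ≈ 6990 km².

6990 km²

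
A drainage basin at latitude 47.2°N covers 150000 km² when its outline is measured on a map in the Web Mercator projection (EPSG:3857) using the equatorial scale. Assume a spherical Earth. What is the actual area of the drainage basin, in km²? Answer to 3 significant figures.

69200 km²

For Mercator, h = k = sec φ (a conformal cylindrical projection has a single point scale, 1/cos φ).
Areal scale = k² = sec²φ = 1/cos²(47.2°) = 1/0.6794² = 2.166.
True area = apparent / (areal scale) = 150000 / 2.166 ≈ 69200 km².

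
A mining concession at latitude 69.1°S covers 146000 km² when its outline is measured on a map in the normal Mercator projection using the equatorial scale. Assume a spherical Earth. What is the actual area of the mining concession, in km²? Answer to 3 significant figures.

18600 km²

The Mercator projection is conformal; its linear scale factor is the same in every direction and equals sec φ = 1/cos φ.
Areal scale = k² = sec²φ = 1/cos²(69.1°) = 1/0.3567² = 7.858.
True area = apparent / (areal scale) = 146000 / 7.858 ≈ 18600 km².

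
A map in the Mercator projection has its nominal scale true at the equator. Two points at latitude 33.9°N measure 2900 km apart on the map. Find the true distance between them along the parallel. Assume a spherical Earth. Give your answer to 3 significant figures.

Mercator is conformal, so the point scale is isotropic: h = k = sec φ = 1/cos φ.
Along the parallel at 33.9°, map distances are exaggerated by k = sec 33.9° = 1.205.
True distance = 2900 / 1.205 = 2900 × cos 33.9° ≈ 2410 km.

2410 km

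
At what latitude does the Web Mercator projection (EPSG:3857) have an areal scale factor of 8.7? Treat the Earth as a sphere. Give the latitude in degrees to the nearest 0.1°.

70.2°

Mercator areal scale is sec²φ.
sec²φ = 8.7  ⇒  cos²φ = 0.1149  ⇒  cos φ = 0.3390.
φ = arccos(0.3390) ≈ 70.2°.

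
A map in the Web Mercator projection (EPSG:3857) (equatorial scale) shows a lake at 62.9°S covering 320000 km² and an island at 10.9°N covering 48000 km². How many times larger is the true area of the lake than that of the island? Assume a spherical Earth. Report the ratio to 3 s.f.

1.43

On Mercator the areal scale is sec²φ, so true area = apparent × cos²φ.
True area of lake: 320000 × cos²(62.9°) = 320000 × 0.2075 = 66410 km².
True area of island: 48000 × cos²(10.9°) = 48000 × 0.9642 = 46280 km².
Ratio = 66410 / 46280 ≈ 1.43.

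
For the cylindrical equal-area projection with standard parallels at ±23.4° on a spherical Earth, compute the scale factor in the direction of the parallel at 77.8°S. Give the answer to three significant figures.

For cylindrical equal-area with standard parallel φ₀, h = cos φ / cos φ₀ and k = cos φ₀ / cos φ, so h·k = 1.
k = cos 23.4° / cos 77.8° = 0.9178/0.2113 = 4.343.

4.34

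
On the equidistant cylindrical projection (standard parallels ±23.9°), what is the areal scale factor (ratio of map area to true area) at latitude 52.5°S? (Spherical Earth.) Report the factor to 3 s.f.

The equidistant cylindrical projection with φ₀ = 23.9° has h = 1 (meridians true) and k = cos φ₀ / cos φ along parallels.
Areal scale = h·k = 1 × cos φ₀ / cos φ; at 52.5°, h = 1.000, k = 1.502, so h·k = 1.502.

1.50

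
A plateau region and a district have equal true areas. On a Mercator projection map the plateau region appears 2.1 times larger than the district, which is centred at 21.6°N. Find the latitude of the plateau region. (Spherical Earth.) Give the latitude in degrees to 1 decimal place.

50.1°

For equal true areas on Mercator, apparent areas scale as sec²φ, so the ratio is cos²φ₂ / cos²φ₁.
cos²φ₂ / cos²φ₁ = 2.1  ⇒  cos φ₁ = cos 21.6° / √2.1 = 0.9298/1.449 = 0.6416.
φ₁ = arccos(0.6416) ≈ 50.1°.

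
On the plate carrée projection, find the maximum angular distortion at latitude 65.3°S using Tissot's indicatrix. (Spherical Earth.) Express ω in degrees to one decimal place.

48.5°

For the equirectangular projection with φ₀ = 0 (plate carrée), h = 1 along meridians and k = sec φ along parallels.
At 65.3°: h = 1.000, k = 2.393; principal scales a = 2.393, b = 1.000.
sin(ω/2) = (a − b)/(a + b) = 1.393/3.393 = 0.4106, so ω = 2 arcsin(0.4106) ≈ 48.5°.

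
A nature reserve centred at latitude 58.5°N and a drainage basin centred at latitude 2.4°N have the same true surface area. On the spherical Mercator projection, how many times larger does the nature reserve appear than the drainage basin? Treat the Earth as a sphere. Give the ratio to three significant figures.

3.66

On Mercator, area is exaggerated by sec²φ = 1/cos²φ.
At 58.5°: sec²(58.5°) = 1/0.5225² = 3.663.
At 2.4°: sec²(2.4°) = 1/0.9991² = 1.002.
Ratio = 3.663/1.002 = cos²(2.4°)/cos²(58.5°) ≈ 3.66.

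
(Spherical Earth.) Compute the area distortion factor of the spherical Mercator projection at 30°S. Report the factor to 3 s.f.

1.33

For Mercator, h = k = sec φ (a conformal cylindrical projection has a single point scale, 1/cos φ).
Areal scale = k² = sec²φ = 1/cos²(30°) = 1/0.8660² = 1.333.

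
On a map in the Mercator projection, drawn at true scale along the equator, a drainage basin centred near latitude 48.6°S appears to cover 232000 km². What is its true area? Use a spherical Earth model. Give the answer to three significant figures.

101000 km²

Mercator is conformal, so the point scale is isotropic: h = k = sec φ = 1/cos φ.
Areal scale = k² = sec²φ = 1/cos²(48.6°) = 1/0.6613² = 2.287.
True area = apparent / (areal scale) = 232000 / 2.287 ≈ 101000 km².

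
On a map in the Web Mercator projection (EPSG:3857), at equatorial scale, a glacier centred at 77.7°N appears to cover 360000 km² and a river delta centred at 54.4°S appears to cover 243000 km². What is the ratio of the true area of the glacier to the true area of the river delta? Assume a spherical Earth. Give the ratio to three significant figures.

0.198

Since Mercator area scale is 1/cos²φ, the true area equals the apparent area multiplied by cos²φ.
True area of glacier: 360000 × cos²(77.7°) = 360000 × 0.04538 = 16340 km².
True area of river delta: 243000 × cos²(54.4°) = 243000 × 0.3389 = 82340 km².
Ratio = 16340 / 82340 ≈ 0.198.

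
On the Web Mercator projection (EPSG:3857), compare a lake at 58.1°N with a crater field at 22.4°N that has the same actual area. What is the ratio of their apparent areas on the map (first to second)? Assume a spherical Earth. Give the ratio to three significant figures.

Mercator areal scale is sec²φ.
At 58.1°: sec²(58.1°) = 1/0.5284² = 3.581.
At 22.4°: sec²(22.4°) = 1/0.9245² = 1.170.
Ratio = 3.581/1.170 = cos²(22.4°)/cos²(58.1°) ≈ 3.06.

3.06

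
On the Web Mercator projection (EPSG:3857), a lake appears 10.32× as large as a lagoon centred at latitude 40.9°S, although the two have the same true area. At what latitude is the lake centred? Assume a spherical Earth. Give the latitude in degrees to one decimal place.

76.4°

Mercator areal scale is sec²φ, so apparent-area ratio = sec²φ₁ / sec²φ₂ = cos²φ₂ / cos²φ₁.
cos²φ₂ / cos²φ₁ = 10.32  ⇒  cos φ₁ = cos 40.9° / √10.32 = 0.7559/3.212 = 0.2353.
φ₁ = arccos(0.2353) ≈ 76.4°.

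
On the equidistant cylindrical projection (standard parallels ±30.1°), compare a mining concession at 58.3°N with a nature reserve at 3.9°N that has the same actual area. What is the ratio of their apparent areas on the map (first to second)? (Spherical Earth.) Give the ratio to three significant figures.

1.90

The equidistant cylindrical projection with φ₀ = 30.1° has h = 1 (meridians true) and k = cos φ₀ / cos φ along parallels.
Areal scale at 58.3°: h·k = 1.000 × 1.646 = 1.646.
Areal scale at 3.9°: h·k = 1.000 × 0.8672 = 0.8672.
Ratio = 1.646/0.8672 ≈ 1.90.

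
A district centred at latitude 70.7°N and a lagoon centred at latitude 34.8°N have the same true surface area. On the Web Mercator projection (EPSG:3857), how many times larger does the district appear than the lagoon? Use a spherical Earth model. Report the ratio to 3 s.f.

Mercator areal scale is sec²φ.
At 70.7°: sec²(70.7°) = 1/0.3305² = 9.154.
At 34.8°: sec²(34.8°) = 1/0.8211² = 1.483.
Ratio = 9.154/1.483 = cos²(34.8°)/cos²(70.7°) ≈ 6.17.

6.17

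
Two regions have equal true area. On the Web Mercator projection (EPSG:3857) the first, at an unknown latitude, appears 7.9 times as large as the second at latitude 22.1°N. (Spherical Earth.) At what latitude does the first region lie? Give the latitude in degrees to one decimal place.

70.8°

Mercator areal scale is sec²φ, so apparent-area ratio = sec²φ₁ / sec²φ₂ = cos²φ₂ / cos²φ₁.
cos²φ₂ / cos²φ₁ = 7.9  ⇒  cos φ₁ = cos 22.1° / √7.9 = 0.9265/2.811 = 0.3296.
φ₁ = arccos(0.3296) ≈ 70.8°.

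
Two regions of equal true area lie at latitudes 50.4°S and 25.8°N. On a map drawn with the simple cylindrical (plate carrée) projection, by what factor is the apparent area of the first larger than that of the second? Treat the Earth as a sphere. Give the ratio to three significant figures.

1.41

For the equirectangular projection with φ₀ = 0 (plate carrée), h = 1 along meridians and k = sec φ along parallels.
Areal scale at 50.4°: h·k = 1.000 × 1.569 = 1.569.
Areal scale at 25.8°: h·k = 1.000 × 1.111 = 1.111.
Ratio = 1.569/1.111 ≈ 1.41.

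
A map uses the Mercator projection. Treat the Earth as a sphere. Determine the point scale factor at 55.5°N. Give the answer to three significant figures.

1.77

Mercator is conformal, so the point scale is isotropic: h = k = sec φ = 1/cos φ.
k = 1/cos 55.5° = 1/0.5664 = 1.766.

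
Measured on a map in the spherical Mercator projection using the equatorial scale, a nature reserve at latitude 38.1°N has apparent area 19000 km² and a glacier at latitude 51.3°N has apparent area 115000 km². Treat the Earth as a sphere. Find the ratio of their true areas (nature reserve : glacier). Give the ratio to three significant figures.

Since Mercator area scale is 1/cos²φ, the true area equals the apparent area multiplied by cos²φ.
True area of nature reserve: 19000 × cos²(38.1°) = 19000 × 0.6193 = 11770 km².
True area of glacier: 115000 × cos²(51.3°) = 115000 × 0.3909 = 44960 km².
Ratio = 11770 / 44960 ≈ 0.262.

0.262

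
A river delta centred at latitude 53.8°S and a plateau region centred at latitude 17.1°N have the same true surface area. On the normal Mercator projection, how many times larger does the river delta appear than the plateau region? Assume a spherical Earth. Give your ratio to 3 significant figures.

2.62

Mercator areal scale is sec²φ.
At 53.8°: sec²(53.8°) = 1/0.5906² = 2.867.
At 17.1°: sec²(17.1°) = 1/0.9558² = 1.095.
Ratio = 2.867/1.095 = cos²(17.1°)/cos²(53.8°) ≈ 2.62.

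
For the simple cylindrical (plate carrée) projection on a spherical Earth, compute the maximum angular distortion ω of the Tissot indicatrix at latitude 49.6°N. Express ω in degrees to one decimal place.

24.7°

In the plate carrée (x = Rλ, y = Rφ), meridians are true-scale (h = 1) and parallels are stretched by k = sec φ.
At 49.6°: h = 1.000, k = 1.543; principal scales a = 1.543, b = 1.000.
sin(ω/2) = (a − b)/(a + b) = 0.5429/2.543 = 0.2135, so ω = 2 arcsin(0.2135) ≈ 24.7°.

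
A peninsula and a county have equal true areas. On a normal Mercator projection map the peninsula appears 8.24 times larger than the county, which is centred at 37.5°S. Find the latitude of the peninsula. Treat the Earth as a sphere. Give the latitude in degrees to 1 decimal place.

74.0°

For equal true areas on Mercator, apparent areas scale as sec²φ, so the ratio is cos²φ₂ / cos²φ₁.
cos²φ₂ / cos²φ₁ = 8.24  ⇒  cos φ₁ = cos 37.5° / √8.24 = 0.7934/2.871 = 0.2764.
φ₁ = arccos(0.2764) ≈ 74.0°.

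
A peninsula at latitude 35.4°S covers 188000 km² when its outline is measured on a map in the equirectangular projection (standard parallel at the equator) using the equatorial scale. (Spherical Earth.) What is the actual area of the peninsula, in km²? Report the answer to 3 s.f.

In the plate carrée (x = Rλ, y = Rφ), meridians are true-scale (h = 1) and parallels are stretched by k = sec φ.
Areal scale = h·k = 1 × sec φ; at 35.4°, h = 1.000, k = 1.227, so h·k = 1.227.
True area = apparent / (areal scale) = 188000 / 1.227 ≈ 153000 km².

153000 km²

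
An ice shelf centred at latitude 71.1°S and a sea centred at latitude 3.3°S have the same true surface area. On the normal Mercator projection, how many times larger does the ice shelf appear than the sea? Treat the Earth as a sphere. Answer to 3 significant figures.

Mercator areal scale is sec²φ.
At 71.1°: sec²(71.1°) = 1/0.3239² = 9.531.
At 3.3°: sec²(3.3°) = 1/0.9983² = 1.003.
Ratio = 9.531/1.003 = cos²(3.3°)/cos²(71.1°) ≈ 9.50.

9.50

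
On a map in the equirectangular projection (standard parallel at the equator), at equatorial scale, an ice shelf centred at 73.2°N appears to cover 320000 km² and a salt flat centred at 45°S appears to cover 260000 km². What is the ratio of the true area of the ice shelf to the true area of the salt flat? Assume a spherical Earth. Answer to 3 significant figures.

0.503

On the plate carrée, areal scale = h·k = 1 × sec φ, so true area = apparent × cos φ.
True area of ice shelf: 320000 × cos(73.2°) = 320000 × 0.2890 = 92490 km².
True area of salt flat: 260000 × cos(45°) = 260000 × 0.7071 = 183800 km².
Ratio = 92490 / 183800 ≈ 0.503.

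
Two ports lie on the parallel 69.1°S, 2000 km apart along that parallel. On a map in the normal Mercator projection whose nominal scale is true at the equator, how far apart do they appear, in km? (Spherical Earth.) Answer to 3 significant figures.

5610 km

For Mercator, h = k = sec φ (a conformal cylindrical projection has a single point scale, 1/cos φ).
Along the parallel, k = sec 69.1° = 1/0.3567 = 2.803.
Map distance = 2000 × 2.803 ≈ 5610 km.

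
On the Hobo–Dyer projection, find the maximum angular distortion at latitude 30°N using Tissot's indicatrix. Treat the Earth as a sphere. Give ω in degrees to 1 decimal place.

The Hobo–Dyer projection is cylindrical equal-area with φ₀ = 37.5°. A cylindrical equal-area projection with standard parallel φ₀ has meridian scale h = cos φ / cos φ₀ and parallel scale k = cos φ₀ / cos φ (so areas are preserved, h·k = 1).
At 30°: h = 1.092, k = 0.9161; principal scales a = 1.092, b = 0.9161.
sin(ω/2) = (a − b)/(a + b) = 0.1755/2.008 = 0.08742, so ω = 2 arcsin(0.08742) ≈ 10.0°.

10.0°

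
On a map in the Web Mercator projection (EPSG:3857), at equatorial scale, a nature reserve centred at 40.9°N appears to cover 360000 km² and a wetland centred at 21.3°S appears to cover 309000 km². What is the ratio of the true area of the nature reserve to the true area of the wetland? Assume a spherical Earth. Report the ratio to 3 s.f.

0.767

Since Mercator area scale is 1/cos²φ, the true area equals the apparent area multiplied by cos²φ.
True area of nature reserve: 360000 × cos²(40.9°) = 360000 × 0.5713 = 205700 km².
True area of wetland: 309000 × cos²(21.3°) = 309000 × 0.8680 = 268200 km².
Ratio = 205700 / 268200 ≈ 0.767.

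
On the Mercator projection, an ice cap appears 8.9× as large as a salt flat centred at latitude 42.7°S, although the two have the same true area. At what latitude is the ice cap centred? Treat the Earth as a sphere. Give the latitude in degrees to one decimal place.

75.7°

On Mercator, (apparent₁)/(apparent₂) = sec²φ₁ / sec²φ₂ when true areas are equal.
cos²φ₂ / cos²φ₁ = 8.9  ⇒  cos φ₁ = cos 42.7° / √8.9 = 0.7349/2.983 = 0.2463.
φ₁ = arccos(0.2463) ≈ 75.7°.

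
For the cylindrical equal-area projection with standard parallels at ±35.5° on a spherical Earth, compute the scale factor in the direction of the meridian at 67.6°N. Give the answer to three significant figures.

0.468

For cylindrical equal-area with standard parallel φ₀, h = cos φ / cos φ₀ and k = cos φ₀ / cos φ, so h·k = 1.
h = cos 67.6° / cos 35.5° = 0.3811/0.8141 = 0.4681.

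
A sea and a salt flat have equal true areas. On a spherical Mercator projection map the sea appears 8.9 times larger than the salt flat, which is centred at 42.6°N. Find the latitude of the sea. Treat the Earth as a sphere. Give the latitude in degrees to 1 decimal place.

For equal true areas on Mercator, apparent areas scale as sec²φ, so the ratio is cos²φ₂ / cos²φ₁.
cos²φ₂ / cos²φ₁ = 8.9  ⇒  cos φ₁ = cos 42.6° / √8.9 = 0.7361/2.983 = 0.2467.
φ₁ = arccos(0.2467) ≈ 75.7°.

75.7°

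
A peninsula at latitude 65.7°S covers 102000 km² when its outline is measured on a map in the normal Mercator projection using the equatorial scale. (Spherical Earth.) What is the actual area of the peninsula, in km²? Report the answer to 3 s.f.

Mercator is conformal, so the point scale is isotropic: h = k = sec φ = 1/cos φ.
Areal scale = k² = sec²φ = 1/cos²(65.7°) = 1/0.4115² = 5.905.
True area = apparent / (areal scale) = 102000 / 5.905 ≈ 17300 km².

17300 km²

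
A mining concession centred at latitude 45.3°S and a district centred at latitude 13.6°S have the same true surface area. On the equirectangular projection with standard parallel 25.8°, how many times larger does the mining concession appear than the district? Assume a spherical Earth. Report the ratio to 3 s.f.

1.38

The equidistant cylindrical projection with φ₀ = 25.8° has h = 1 (meridians true) and k = cos φ₀ / cos φ along parallels.
Areal scale at 45.3°: h·k = 1.000 × 1.280 = 1.280.
Areal scale at 13.6°: h·k = 1.000 × 0.9263 = 0.9263.
Ratio = 1.280/0.9263 ≈ 1.38.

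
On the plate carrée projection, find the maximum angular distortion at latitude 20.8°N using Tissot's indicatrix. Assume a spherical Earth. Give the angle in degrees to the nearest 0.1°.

In the plate carrée (x = Rλ, y = Rφ), meridians are true-scale (h = 1) and parallels are stretched by k = sec φ.
At 20.8°: h = 1.000, k = 1.070; principal scales a = 1.070, b = 1.000.
sin(ω/2) = (a − b)/(a + b) = 0.06972/2.070 = 0.03368, so ω = 2 arcsin(0.03368) ≈ 3.9°.

3.9°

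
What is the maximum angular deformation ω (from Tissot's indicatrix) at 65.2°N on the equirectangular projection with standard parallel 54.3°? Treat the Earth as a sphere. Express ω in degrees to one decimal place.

18.8°

In the equirectangular projection with standard parallel φ₀ = 54.3° (x = Rλ cos φ₀, y = Rφ), meridians are true-scale (h = 1) and the parallel scale is k = cos φ₀ / cos φ.
At 65.2°: h = 1.000, k = 1.391; principal scales a = 1.391, b = 1.000.
sin(ω/2) = (a − b)/(a + b) = 0.3912/2.391 = 0.1636, so ω = 2 arcsin(0.1636) ≈ 18.8°.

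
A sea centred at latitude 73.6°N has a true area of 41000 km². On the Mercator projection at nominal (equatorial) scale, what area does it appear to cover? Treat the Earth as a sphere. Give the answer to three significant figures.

514000 km²

For Mercator, h = k = sec φ (a conformal cylindrical projection has a single point scale, 1/cos φ).
Areal scale = k² = sec²φ = 1/cos²(73.6°) = 1/0.2823² = 12.54.
Apparent area = 41000 × 12.54 ≈ 514000 km².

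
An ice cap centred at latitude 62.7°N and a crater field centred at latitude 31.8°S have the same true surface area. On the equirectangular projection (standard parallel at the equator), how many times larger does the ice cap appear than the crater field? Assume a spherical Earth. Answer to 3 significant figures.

For the equirectangular projection with φ₀ = 0 (plate carrée), h = 1 along meridians and k = sec φ along parallels.
Areal scale at 62.7°: h·k = 1.000 × 2.180 = 2.180.
Areal scale at 31.8°: h·k = 1.000 × 1.177 = 1.177.
Ratio = 2.180/1.177 ≈ 1.85.

1.85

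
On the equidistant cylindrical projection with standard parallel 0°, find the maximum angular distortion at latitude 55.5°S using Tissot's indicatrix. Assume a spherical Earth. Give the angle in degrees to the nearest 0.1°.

In the plate carrée (x = Rλ, y = Rφ), meridians are true-scale (h = 1) and parallels are stretched by k = sec φ.
At 55.5°: h = 1.000, k = 1.766; principal scales a = 1.766, b = 1.000.
sin(ω/2) = (a − b)/(a + b) = 0.7655/2.766 = 0.2768, so ω = 2 arcsin(0.2768) ≈ 32.1°.

32.1°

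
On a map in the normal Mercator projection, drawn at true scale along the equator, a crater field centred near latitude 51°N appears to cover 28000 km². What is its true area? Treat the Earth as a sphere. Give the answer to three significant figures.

11100 km²

The Mercator projection is conformal; its linear scale factor is the same in every direction and equals sec φ = 1/cos φ.
Areal scale = k² = sec²φ = 1/cos²(51°) = 1/0.6293² = 2.525.
True area = apparent / (areal scale) = 28000 / 2.525 ≈ 11100 km².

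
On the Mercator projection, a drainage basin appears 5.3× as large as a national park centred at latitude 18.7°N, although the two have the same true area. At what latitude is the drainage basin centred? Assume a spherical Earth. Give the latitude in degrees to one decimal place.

65.7°

For equal true areas on Mercator, apparent areas scale as sec²φ, so the ratio is cos²φ₂ / cos²φ₁.
cos²φ₂ / cos²φ₁ = 5.3  ⇒  cos φ₁ = cos 18.7° / √5.3 = 0.9472/2.302 = 0.4114.
φ₁ = arccos(0.4114) ≈ 65.7°.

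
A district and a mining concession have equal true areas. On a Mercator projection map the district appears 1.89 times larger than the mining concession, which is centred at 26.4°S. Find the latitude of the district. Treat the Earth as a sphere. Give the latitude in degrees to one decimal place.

For equal true areas on Mercator, apparent areas scale as sec²φ, so the ratio is cos²φ₂ / cos²φ₁.
cos²φ₂ / cos²φ₁ = 1.89  ⇒  cos φ₁ = cos 26.4° / √1.89 = 0.8957/1.375 = 0.6515.
φ₁ = arccos(0.6515) ≈ 49.3°.

49.3°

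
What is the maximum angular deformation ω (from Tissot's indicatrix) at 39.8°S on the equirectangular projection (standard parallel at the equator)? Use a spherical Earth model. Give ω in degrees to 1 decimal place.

15.1°

For the equirectangular projection with φ₀ = 0 (plate carrée), h = 1 along meridians and k = sec φ along parallels.
At 39.8°: h = 1.000, k = 1.302; principal scales a = 1.302, b = 1.000.
sin(ω/2) = (a − b)/(a + b) = 0.3016/2.302 = 0.1310, so ω = 2 arcsin(0.1310) ≈ 15.1°.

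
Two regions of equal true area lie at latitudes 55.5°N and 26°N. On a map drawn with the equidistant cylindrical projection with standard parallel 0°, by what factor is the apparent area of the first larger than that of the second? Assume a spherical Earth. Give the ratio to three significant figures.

In the plate carrée (x = Rλ, y = Rφ), meridians are true-scale (h = 1) and parallels are stretched by k = sec φ.
Areal scale at 55.5°: h·k = 1.000 × 1.766 = 1.766.
Areal scale at 26°: h·k = 1.000 × 1.113 = 1.113.
Ratio = 1.766/1.113 ≈ 1.59.

1.59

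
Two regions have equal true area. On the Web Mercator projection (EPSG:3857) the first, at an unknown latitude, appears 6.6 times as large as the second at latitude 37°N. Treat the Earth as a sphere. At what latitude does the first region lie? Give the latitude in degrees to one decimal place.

71.9°

For equal true areas on Mercator, apparent areas scale as sec²φ, so the ratio is cos²φ₂ / cos²φ₁.
cos²φ₂ / cos²φ₁ = 6.6  ⇒  cos φ₁ = cos 37° / √6.6 = 0.7986/2.569 = 0.3109.
φ₁ = arccos(0.3109) ≈ 71.9°.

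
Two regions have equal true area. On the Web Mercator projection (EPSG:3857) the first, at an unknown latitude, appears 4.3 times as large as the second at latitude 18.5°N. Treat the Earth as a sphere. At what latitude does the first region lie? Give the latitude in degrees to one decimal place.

Mercator areal scale is sec²φ, so apparent-area ratio = sec²φ₁ / sec²φ₂ = cos²φ₂ / cos²φ₁.
cos²φ₂ / cos²φ₁ = 4.3  ⇒  cos φ₁ = cos 18.5° / √4.3 = 0.9483/2.074 = 0.4573.
φ₁ = arccos(0.4573) ≈ 62.8°.

62.8°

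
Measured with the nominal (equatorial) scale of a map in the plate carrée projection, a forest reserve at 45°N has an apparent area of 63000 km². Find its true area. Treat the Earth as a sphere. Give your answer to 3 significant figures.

For the equirectangular projection with φ₀ = 0 (plate carrée), h = 1 along meridians and k = sec φ along parallels.
Areal scale = h·k = 1 × sec φ; at 45°, h = 1.000, k = 1.414, so h·k = 1.414.
True area = apparent / (areal scale) = 63000 / 1.414 ≈ 44500 km².

44500 km²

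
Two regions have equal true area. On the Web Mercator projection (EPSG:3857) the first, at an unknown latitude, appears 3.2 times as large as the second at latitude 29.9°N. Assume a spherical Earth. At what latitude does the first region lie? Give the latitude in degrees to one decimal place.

On Mercator, (apparent₁)/(apparent₂) = sec²φ₁ / sec²φ₂ when true areas are equal.
cos²φ₂ / cos²φ₁ = 3.2  ⇒  cos φ₁ = cos 29.9° / √3.2 = 0.8669/1.789 = 0.4846.
φ₁ = arccos(0.4846) ≈ 61.0°.

61.0°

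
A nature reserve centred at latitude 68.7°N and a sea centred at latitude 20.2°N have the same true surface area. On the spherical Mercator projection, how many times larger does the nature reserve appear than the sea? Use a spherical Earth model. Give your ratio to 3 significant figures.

6.67

Mercator is conformal with k = sec φ, so areal scale = k² = sec²φ.
At 68.7°: sec²(68.7°) = 1/0.3633² = 7.579.
At 20.2°: sec²(20.2°) = 1/0.9385² = 1.135.
Ratio = 7.579/1.135 = cos²(20.2°)/cos²(68.7°) ≈ 6.67.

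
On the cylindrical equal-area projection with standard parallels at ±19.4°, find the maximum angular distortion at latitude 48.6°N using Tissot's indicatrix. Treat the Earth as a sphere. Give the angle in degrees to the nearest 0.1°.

Cylindrical equal-area (φ₀ = 19.4°): h = cos φ / cos 19.4° along meridians, k = cos 19.4° / cos φ along parallels; h·k = 1.
At 48.6°: h = 0.7011, k = 1.426; principal scales a = 1.426, b = 0.7011.
sin(ω/2) = (a − b)/(a + b) = 0.7252/2.127 = 0.3409, so ω = 2 arcsin(0.3409) ≈ 39.9°.

39.9°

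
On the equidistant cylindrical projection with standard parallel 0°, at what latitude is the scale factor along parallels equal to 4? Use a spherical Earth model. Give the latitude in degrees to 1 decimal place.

Plate carrée: h = 1, k = sec φ along parallels.
sec φ = 4  ⇒  cos φ = 0.2500  ⇒  φ ≈ 75.5°.

75.5°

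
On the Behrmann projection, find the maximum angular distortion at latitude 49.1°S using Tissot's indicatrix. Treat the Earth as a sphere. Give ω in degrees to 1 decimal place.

31.6°

The Behrmann projection is cylindrical equal-area with φ₀ = 30°. Cylindrical equal-area (φ₀ = 30°): h = cos φ / cos 30° along meridians, k = cos 30° / cos φ along parallels; h·k = 1.
At 49.1°: h = 0.7560, k = 1.323; principal scales a = 1.323, b = 0.7560.
sin(ω/2) = (a − b)/(a + b) = 0.5667/2.079 = 0.2726, so ω = 2 arcsin(0.2726) ≈ 31.6°.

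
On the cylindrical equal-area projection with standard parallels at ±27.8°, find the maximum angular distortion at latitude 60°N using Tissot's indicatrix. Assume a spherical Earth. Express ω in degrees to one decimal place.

62.1°

Cylindrical equal-area (φ₀ = 27.8°): h = cos φ / cos 27.8° along meridians, k = cos 27.8° / cos φ along parallels; h·k = 1.
At 60°: h = 0.5652, k = 1.769; principal scales a = 1.769, b = 0.5652.
sin(ω/2) = (a − b)/(a + b) = 1.204/2.334 = 0.5157, so ω = 2 arcsin(0.5157) ≈ 62.1°.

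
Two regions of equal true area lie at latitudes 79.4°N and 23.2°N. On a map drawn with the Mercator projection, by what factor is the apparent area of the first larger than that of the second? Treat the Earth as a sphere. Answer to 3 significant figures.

25.0

On Mercator, area is exaggerated by sec²φ = 1/cos²φ.
At 79.4°: sec²(79.4°) = 1/0.1840² = 29.55.
At 23.2°: sec²(23.2°) = 1/0.9191² = 1.184.
Ratio = 29.55/1.184 = cos²(23.2°)/cos²(79.4°) ≈ 25.0.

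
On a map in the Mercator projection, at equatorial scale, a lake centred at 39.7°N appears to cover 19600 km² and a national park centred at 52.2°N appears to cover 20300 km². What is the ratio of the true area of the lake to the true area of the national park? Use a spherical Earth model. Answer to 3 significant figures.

1.52

Since Mercator area scale is 1/cos²φ, the true area equals the apparent area multiplied by cos²φ.
True area of lake: 19600 × cos²(39.7°) = 19600 × 0.5920 = 11600 km².
True area of national park: 20300 × cos²(52.2°) = 20300 × 0.3757 = 7626 km².
Ratio = 11600 / 7626 ≈ 1.52.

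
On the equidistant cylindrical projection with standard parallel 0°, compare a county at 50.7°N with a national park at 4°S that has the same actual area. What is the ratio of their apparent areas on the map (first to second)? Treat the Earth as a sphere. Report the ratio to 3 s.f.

For the equirectangular projection with φ₀ = 0 (plate carrée), h = 1 along meridians and k = sec φ along parallels.
Areal scale at 50.7°: h·k = 1.000 × 1.579 = 1.579.
Areal scale at 4°: h·k = 1.000 × 1.002 = 1.002.
Ratio = 1.579/1.002 ≈ 1.57.

1.57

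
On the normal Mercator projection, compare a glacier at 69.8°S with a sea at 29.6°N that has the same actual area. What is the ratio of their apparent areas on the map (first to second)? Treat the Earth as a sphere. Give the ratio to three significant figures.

6.34

Mercator areal scale is sec²φ.
At 69.8°: sec²(69.8°) = 1/0.3453² = 8.387.
At 29.6°: sec²(29.6°) = 1/0.8695² = 1.323.
Ratio = 8.387/1.323 = cos²(29.6°)/cos²(69.8°) ≈ 6.34.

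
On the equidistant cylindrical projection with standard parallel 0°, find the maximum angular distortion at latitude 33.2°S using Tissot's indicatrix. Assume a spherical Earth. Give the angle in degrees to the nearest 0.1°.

Plate carrée maps x = Rλ, y = Rφ. The meridian scale is h = 1 and the parallel scale is k = 1/cos φ = sec φ.
At 33.2°: h = 1.000, k = 1.195; principal scales a = 1.195, b = 1.000.
sin(ω/2) = (a − b)/(a + b) = 0.1951/2.195 = 0.08887, so ω = 2 arcsin(0.08887) ≈ 10.2°.

10.2°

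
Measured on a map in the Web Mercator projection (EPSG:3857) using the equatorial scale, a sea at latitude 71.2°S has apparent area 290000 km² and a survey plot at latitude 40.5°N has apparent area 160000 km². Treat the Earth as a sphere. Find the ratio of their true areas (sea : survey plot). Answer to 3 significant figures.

0.326

Mercator's areal exaggeration is sec²φ; hence true area = (apparent area) · cos²φ.
True area of sea: 290000 × cos²(71.2°) = 290000 × 0.1039 = 30120 km².
True area of survey plot: 160000 × cos²(40.5°) = 160000 × 0.5782 = 92510 km².
Ratio = 30120 / 92510 ≈ 0.326.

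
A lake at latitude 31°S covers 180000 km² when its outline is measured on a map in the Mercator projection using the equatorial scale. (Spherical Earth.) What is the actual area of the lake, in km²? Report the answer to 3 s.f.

132000 km²

For Mercator, h = k = sec φ (a conformal cylindrical projection has a single point scale, 1/cos φ).
Areal scale = k² = sec²φ = 1/cos²(31°) = 1/0.8572² = 1.361.
True area = apparent / (areal scale) = 180000 / 1.361 ≈ 132000 km².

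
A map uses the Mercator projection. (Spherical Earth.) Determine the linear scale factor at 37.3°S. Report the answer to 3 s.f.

1.26

The Mercator projection is conformal; its linear scale factor is the same in every direction and equals sec φ = 1/cos φ.
k = 1/cos 37.3° = 1/0.7955 = 1.257.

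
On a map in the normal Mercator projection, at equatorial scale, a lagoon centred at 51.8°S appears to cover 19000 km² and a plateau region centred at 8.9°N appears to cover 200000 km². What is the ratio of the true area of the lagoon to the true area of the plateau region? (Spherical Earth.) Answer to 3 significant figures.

0.0372

Since Mercator area scale is 1/cos²φ, the true area equals the apparent area multiplied by cos²φ.
True area of lagoon: 19000 × cos²(51.8°) = 19000 × 0.3824 = 7266 km².
True area of plateau region: 200000 × cos²(8.9°) = 200000 × 0.9761 = 195200 km².
Ratio = 7266 / 195200 ≈ 0.0372.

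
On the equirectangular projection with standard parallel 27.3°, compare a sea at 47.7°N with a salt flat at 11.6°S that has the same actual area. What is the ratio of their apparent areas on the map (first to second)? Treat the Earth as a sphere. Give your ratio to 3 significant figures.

In the equirectangular projection with standard parallel φ₀ = 27.3° (x = Rλ cos φ₀, y = Rφ), meridians are true-scale (h = 1) and the parallel scale is k = cos φ₀ / cos φ.
Areal scale at 47.7°: h·k = 1.000 × 1.320 = 1.320.
Areal scale at 11.6°: h·k = 1.000 × 0.9071 = 0.9071.
Ratio = 1.320/0.9071 ≈ 1.46.

1.46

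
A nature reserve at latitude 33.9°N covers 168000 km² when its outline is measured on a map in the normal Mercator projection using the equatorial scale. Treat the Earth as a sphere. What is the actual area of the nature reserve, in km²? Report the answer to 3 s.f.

116000 km²

For Mercator, h = k = sec φ (a conformal cylindrical projection has a single point scale, 1/cos φ).
Areal scale = k² = sec²φ = 1/cos²(33.9°) = 1/0.8300² = 1.452.
True area = apparent / (areal scale) = 168000 / 1.452 ≈ 116000 km².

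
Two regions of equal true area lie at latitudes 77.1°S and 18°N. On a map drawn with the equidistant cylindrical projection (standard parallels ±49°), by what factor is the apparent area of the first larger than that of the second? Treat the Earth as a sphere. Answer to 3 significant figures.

4.26

In the equirectangular projection with standard parallel φ₀ = 49° (x = Rλ cos φ₀, y = Rφ), meridians are true-scale (h = 1) and the parallel scale is k = cos φ₀ / cos φ.
Areal scale at 77.1°: h·k = 1.000 × 2.939 = 2.939.
Areal scale at 18°: h·k = 1.000 × 0.6898 = 0.6898.
Ratio = 2.939/0.6898 ≈ 4.26.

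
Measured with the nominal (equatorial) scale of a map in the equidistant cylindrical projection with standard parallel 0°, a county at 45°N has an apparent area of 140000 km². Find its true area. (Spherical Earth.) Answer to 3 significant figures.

99000 km²

Plate carrée maps x = Rλ, y = Rφ. The meridian scale is h = 1 and the parallel scale is k = 1/cos φ = sec φ.
Areal scale = h·k = 1 × sec φ; at 45°, h = 1.000, k = 1.414, so h·k = 1.414.
True area = apparent / (areal scale) = 140000 / 1.414 ≈ 99000 km².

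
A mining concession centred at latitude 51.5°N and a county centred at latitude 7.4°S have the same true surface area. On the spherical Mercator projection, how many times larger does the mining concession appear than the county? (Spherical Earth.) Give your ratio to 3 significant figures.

On Mercator, area is exaggerated by sec²φ = 1/cos²φ.
At 51.5°: sec²(51.5°) = 1/0.6225² = 2.580.
At 7.4°: sec²(7.4°) = 1/0.9917² = 1.017.
Ratio = 2.580/1.017 = cos²(7.4°)/cos²(51.5°) ≈ 2.54.

2.54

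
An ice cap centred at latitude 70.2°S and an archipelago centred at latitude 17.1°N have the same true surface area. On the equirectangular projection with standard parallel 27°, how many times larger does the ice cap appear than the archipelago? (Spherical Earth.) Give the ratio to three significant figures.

2.82

The equidistant cylindrical projection with φ₀ = 27° has h = 1 (meridians true) and k = cos φ₀ / cos φ along parallels.
Areal scale at 70.2°: h·k = 1.000 × 2.630 = 2.630.
Areal scale at 17.1°: h·k = 1.000 × 0.9322 = 0.9322.
Ratio = 2.630/0.9322 ≈ 2.82.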